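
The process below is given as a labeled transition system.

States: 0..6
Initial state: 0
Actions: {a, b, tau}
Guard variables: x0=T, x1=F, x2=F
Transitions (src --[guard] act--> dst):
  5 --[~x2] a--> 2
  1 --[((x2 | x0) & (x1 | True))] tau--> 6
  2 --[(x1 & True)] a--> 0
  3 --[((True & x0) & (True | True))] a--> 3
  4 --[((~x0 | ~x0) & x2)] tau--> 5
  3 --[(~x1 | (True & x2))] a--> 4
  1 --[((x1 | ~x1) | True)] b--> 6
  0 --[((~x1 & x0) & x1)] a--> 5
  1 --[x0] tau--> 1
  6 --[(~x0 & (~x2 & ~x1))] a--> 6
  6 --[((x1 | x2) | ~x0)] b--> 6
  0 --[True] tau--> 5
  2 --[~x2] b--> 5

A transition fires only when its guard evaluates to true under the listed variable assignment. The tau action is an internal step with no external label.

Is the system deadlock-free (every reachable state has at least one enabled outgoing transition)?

Answer: DEADLOCK-FREE

Analysis:
R = {0,2,5}
  0: tau→5  [1 out]
  2: b→5  [1 out]
  5: a→2  [1 out]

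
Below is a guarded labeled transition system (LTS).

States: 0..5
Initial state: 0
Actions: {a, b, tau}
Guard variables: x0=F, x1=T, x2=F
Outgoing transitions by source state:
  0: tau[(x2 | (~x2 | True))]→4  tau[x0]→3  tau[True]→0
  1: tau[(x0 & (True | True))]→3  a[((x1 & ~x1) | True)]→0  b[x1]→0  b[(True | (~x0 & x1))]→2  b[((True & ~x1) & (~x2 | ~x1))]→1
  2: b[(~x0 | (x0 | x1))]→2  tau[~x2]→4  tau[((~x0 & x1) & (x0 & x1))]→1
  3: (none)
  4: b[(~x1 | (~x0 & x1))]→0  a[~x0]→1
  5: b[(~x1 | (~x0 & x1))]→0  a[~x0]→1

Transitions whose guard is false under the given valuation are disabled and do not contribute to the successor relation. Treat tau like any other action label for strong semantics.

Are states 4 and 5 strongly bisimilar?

Bisimulation quotient by refinement:
  P[0] = {{0,1,2,3,4,5}}
  P[1] = {{0},{1,4,5},{2},{3}}
  P[2] = {{0},{1},{2},{3},{4,5}}
stable after 3 split(s): 5 block(s)
[4]={4,5}  [5]={4,5}

Answer: BISIMILAR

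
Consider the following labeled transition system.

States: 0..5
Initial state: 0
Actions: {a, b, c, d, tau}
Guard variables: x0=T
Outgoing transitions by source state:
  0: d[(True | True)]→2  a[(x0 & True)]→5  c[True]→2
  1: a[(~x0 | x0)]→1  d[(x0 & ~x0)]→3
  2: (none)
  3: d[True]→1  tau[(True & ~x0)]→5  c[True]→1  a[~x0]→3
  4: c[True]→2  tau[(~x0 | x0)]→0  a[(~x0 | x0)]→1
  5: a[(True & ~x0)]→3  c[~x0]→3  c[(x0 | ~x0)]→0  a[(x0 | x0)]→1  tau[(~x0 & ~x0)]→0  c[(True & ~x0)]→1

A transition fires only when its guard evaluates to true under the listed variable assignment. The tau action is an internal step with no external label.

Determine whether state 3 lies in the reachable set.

Answer: UNREACHABLE

Trace:
Guard filter leaves 11 enabled edge(s).
depth 0: {0}
depth 1: {2,5}  total {0,2,5}
depth 2: {1}  total {0,1,2,5}
R = {0,1,2,5}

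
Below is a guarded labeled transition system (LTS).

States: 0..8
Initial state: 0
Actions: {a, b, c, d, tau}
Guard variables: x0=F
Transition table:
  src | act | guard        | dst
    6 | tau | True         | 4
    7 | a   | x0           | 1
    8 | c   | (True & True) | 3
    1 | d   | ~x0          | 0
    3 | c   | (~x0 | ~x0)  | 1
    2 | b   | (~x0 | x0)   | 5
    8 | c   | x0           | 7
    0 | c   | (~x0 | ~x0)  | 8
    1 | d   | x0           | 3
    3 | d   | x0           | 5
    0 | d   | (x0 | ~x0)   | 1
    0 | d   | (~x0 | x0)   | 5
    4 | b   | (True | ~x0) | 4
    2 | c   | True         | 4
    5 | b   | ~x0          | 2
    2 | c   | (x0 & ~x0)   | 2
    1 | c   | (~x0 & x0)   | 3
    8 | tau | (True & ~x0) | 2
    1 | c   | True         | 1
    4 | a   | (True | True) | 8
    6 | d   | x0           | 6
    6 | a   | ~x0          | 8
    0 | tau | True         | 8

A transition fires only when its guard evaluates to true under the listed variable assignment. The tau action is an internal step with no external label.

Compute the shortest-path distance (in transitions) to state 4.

Answer: 3

Analysis:
Layered search for 4:
  L0 = {0}
  L1 = {1,5,8}
  L2 = {2,3}
  L3 = {4}
4 enters at depth 3; path c·tau·c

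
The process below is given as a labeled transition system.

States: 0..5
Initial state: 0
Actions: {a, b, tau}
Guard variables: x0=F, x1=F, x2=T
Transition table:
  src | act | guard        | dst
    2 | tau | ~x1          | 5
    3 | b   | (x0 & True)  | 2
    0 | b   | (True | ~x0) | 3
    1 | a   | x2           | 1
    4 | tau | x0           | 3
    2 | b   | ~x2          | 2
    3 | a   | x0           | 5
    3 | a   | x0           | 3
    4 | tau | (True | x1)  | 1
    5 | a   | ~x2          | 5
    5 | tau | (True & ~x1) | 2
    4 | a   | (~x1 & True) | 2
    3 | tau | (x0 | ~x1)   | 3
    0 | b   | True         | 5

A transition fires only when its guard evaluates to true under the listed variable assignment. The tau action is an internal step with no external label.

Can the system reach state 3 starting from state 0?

After dropping false guards: 8 live edges.
Layer 0: {0}
Layer 1: {3,5}  total {0,3,5}
Layer 2: {2}  total {0,2,3,5}
Reach set: {0,2,3,5}
witness 3: b

Answer: REACHABLE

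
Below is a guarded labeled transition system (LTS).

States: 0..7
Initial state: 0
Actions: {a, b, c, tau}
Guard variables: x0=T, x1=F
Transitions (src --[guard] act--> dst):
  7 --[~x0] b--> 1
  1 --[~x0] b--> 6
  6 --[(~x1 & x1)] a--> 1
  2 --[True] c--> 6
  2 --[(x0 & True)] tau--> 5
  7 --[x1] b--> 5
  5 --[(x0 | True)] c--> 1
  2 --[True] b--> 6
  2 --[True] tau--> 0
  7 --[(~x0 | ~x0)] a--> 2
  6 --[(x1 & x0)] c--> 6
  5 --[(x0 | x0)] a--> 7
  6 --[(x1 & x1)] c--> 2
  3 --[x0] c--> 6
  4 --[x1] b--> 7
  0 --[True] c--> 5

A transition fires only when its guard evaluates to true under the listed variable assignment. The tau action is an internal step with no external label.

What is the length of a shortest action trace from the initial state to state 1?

BFS to 1:
  depth 0: {0}
  depth 1: {5}
  depth 2: {1,7}
1 enters at depth 2; path c·c

Answer: 2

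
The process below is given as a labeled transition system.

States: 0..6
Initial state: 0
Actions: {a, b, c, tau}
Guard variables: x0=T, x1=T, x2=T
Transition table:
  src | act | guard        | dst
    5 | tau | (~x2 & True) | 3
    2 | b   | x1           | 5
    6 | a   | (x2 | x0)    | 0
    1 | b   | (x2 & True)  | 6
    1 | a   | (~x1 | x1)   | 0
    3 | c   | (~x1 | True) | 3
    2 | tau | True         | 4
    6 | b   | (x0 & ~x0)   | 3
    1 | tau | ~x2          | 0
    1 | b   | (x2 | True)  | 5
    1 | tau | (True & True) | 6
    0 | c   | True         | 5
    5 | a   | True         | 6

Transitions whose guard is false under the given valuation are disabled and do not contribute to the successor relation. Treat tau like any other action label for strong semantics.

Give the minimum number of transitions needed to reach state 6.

BFS to 6:
  Layer 0: {0}
  Layer 1: {5}
  Layer 2: {6}
depth(6)=2, e.g. c·a

Answer: 2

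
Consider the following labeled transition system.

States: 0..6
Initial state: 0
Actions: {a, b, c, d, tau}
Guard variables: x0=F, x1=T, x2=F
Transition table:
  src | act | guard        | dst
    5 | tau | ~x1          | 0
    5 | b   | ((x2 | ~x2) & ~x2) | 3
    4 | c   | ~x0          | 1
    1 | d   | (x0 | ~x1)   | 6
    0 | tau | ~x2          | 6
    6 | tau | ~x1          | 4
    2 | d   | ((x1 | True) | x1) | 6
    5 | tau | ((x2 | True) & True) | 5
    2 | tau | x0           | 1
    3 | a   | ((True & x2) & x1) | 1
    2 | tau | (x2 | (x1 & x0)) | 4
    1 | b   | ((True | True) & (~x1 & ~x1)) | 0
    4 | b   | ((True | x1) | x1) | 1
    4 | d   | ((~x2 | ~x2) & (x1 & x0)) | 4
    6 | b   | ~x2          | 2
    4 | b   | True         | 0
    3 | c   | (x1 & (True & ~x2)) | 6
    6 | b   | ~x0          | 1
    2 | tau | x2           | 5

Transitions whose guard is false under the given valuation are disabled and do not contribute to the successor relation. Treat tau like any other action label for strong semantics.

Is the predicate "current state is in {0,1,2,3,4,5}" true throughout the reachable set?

Answer: INVARIANT VIOLATED at state 6

Analysis:
Allowed set {0,1,2,3,4,5}
Reach set: {0,1,2,6}
  0: ok
  1: ok
  2: ok
  6: outside
counterexample path to 6: tau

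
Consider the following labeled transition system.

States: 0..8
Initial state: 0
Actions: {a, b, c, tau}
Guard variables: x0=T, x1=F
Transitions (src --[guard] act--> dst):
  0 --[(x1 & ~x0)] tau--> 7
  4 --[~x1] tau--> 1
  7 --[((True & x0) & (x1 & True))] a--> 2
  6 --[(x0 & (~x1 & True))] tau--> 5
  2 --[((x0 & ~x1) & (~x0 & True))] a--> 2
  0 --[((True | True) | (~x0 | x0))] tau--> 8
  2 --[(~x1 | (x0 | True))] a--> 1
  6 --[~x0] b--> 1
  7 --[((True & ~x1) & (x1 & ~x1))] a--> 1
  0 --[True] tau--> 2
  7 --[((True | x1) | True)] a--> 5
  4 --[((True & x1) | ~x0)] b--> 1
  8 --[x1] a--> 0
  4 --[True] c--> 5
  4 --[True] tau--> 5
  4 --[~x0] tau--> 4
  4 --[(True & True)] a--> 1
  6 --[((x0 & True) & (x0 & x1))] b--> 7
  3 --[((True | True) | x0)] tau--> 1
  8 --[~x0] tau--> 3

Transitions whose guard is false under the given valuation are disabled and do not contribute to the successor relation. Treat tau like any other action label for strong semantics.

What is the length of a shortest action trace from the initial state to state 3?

Layered search for 3:
  depth 0: {0}
  depth 1: {2,8}
  depth 2: {1}
3 never appears.

Answer: UNREACHABLE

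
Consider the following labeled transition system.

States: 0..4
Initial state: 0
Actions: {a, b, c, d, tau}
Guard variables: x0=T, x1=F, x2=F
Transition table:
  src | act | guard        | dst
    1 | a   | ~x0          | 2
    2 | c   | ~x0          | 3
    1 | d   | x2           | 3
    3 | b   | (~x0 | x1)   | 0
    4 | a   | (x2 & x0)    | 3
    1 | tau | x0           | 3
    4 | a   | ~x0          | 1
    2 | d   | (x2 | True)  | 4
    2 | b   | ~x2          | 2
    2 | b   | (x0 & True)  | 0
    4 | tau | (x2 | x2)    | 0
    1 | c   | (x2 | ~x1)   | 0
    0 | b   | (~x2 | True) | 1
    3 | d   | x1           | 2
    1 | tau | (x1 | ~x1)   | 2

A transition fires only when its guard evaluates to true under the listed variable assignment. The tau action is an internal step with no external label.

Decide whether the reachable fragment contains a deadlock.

Reachable = {0,1,2,3,4}
  0: b→1  [deg 1]
  1: c→0  tau→2  tau→3  [deg 3]
  2: b→0  b→2  d→4  [deg 3]
  3: ∅  [STUCK]
  4: ∅  [STUCK]
trace reaching 3: b·tau

Answer: DEADLOCK at state 3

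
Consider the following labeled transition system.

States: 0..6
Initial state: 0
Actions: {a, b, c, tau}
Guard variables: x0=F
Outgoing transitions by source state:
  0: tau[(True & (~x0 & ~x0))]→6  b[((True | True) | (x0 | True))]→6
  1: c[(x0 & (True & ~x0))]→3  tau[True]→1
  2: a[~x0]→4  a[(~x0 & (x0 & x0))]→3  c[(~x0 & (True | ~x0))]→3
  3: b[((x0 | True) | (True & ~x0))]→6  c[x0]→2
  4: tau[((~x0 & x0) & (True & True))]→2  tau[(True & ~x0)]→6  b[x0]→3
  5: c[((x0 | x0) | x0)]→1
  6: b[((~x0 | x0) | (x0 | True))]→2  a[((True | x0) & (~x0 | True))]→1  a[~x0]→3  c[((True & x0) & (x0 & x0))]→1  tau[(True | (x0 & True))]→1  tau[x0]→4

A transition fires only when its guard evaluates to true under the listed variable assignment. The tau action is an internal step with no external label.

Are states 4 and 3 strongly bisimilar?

Compute ~ classes (split until stable):
  round 0: {{0,1,2,3,4,5,6}}
  round 1: {{0},{1,4},{2},{3},{5},{6}}
  round 2: {{0},{1},{2},{3},{4},{5},{6}}
stable after 3 split(s): 7 block(s)
4∈{4}, 3∈{3}

Answer: NOT BISIMILAR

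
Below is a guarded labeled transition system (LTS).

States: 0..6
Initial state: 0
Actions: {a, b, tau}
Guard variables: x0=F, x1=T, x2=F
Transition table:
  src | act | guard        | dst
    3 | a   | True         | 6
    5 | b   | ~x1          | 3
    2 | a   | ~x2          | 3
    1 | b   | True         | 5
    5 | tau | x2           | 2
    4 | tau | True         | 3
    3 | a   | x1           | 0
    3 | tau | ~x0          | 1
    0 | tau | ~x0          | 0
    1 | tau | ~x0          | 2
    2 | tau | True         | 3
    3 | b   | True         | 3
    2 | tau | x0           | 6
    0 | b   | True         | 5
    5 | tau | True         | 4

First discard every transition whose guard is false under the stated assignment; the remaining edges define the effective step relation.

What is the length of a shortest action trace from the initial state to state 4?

BFS to 4:
  L0 = {0}
  L1 = {5}
  L2 = {4}
4 enters at depth 2; path b·tau

Answer: 2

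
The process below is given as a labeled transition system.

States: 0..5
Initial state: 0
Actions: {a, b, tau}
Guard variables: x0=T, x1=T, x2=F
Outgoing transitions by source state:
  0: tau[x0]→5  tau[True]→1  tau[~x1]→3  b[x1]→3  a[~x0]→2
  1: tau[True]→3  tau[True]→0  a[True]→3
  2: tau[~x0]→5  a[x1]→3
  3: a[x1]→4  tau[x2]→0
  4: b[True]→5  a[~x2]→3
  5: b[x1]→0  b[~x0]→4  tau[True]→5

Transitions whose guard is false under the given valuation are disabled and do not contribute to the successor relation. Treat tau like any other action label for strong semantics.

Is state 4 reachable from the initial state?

Answer: REACHABLE

Working:
12 transition(s) survive guard evaluation.
Layer 0: {0}
Layer 1: {1,3,5}  now seen {0,1,3,5}
Layer 2: {4}  now seen {0,1,3,4,5}
Reach set: {0,1,3,4,5}
witness 4: b·a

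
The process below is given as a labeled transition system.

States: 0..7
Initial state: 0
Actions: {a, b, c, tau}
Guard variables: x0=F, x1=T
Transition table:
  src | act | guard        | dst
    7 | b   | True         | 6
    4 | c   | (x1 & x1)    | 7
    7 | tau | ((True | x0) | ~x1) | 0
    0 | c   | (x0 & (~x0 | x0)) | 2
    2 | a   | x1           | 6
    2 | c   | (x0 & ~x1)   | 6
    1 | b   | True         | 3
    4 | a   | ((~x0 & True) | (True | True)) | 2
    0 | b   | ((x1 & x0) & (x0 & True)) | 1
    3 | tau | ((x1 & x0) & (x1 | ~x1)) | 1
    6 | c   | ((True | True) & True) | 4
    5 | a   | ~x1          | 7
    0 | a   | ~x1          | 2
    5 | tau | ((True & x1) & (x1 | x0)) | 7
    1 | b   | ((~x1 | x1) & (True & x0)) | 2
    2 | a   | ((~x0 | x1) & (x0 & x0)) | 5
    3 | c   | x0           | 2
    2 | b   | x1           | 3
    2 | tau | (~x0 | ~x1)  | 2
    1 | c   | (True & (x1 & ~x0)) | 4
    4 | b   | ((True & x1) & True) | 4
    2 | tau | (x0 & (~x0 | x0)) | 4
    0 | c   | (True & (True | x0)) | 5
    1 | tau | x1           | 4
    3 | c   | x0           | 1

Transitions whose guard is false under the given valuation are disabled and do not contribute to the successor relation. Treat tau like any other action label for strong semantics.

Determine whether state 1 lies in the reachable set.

Answer: UNREACHABLE

Trace:
After dropping false guards: 14 live edges.
depth 0: {0}
depth 1: {5}  cumulative {0,5}
depth 2: {7}  cumulative {0,5,7}
depth 3: {6}  cumulative {0,5,6,7}
depth 4: {4}  cumulative {0,4,5,6,7}
depth 5: {2}  cumulative {0,2,4,5,6,7}
depth 6: {3}  cumulative {0,2,3,4,5,6,7}
R = {0,2,3,4,5,6,7}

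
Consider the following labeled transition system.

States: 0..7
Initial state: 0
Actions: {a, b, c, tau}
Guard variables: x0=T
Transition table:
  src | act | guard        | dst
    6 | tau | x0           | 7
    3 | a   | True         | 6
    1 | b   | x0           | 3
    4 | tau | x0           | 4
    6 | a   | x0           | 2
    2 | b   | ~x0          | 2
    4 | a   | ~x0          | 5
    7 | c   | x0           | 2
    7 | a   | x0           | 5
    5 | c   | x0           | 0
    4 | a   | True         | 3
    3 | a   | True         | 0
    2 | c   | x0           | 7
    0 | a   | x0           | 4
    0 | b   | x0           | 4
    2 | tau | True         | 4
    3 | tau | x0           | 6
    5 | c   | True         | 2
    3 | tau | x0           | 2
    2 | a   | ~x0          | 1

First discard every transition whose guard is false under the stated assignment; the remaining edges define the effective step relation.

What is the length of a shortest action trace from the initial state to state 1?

Breadth-first toward 1:
  depth 0: {0}
  depth 1: {4}
  depth 2: {3}
  depth 3: {2,6}
  depth 4: {7}
  depth 5: {5}
1 never appears.

Answer: UNREACHABLE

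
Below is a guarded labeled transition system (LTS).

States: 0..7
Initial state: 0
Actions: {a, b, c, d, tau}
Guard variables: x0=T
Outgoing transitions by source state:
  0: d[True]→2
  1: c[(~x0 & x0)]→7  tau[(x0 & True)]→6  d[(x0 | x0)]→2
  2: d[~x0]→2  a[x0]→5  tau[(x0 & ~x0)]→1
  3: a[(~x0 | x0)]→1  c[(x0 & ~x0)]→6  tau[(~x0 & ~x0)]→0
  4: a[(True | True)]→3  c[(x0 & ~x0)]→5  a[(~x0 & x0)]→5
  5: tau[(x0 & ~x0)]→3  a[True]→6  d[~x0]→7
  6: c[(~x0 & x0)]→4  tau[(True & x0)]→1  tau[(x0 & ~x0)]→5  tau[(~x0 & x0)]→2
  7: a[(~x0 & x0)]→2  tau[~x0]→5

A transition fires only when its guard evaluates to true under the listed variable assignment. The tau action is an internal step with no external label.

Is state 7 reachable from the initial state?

8 transition(s) survive guard evaluation.
depth 0: {0}
depth 1: {2}  total {0,2}
depth 2: {5}  total {0,2,5}
depth 3: {6}  total {0,2,5,6}
depth 4: {1}  total {0,1,2,5,6}
R = {0,1,2,5,6}

Answer: UNREACHABLE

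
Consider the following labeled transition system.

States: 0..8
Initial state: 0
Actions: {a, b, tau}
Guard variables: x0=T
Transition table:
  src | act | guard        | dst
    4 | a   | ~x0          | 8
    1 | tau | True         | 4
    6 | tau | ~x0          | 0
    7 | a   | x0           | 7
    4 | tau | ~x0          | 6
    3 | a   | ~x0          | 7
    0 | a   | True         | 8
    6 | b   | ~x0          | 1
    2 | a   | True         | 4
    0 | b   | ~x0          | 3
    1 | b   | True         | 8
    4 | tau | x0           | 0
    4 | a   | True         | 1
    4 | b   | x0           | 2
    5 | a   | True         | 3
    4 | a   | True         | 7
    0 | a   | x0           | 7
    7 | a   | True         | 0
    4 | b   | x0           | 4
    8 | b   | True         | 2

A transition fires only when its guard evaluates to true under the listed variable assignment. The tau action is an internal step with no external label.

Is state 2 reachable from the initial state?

After dropping false guards: 14 live edges.
Layer 0: {0}
Layer 1: {7,8}  now seen {0,7,8}
Layer 2: {2}  now seen {0,2,7,8}
Layer 3: {4}  now seen {0,2,4,7,8}
Layer 4: {1}  now seen {0,1,2,4,7,8}
R = {0,1,2,4,7,8}
witness 2: a·b

Answer: REACHABLE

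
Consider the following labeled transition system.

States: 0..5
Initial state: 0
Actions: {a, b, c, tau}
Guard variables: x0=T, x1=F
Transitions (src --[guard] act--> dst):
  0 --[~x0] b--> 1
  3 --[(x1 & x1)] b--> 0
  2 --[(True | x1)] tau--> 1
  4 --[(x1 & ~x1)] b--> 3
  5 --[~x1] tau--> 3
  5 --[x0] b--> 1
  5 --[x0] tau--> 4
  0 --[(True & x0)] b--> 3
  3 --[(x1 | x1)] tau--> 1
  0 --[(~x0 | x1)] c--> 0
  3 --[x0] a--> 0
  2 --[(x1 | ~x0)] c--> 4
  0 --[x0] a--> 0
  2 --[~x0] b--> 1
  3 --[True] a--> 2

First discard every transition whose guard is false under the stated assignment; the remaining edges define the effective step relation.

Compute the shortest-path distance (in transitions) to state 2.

Breadth-first toward 2:
  Layer 0: {0}
  Layer 1: {3}
  Layer 2: {2}
depth(2)=2, e.g. b·a

Answer: 2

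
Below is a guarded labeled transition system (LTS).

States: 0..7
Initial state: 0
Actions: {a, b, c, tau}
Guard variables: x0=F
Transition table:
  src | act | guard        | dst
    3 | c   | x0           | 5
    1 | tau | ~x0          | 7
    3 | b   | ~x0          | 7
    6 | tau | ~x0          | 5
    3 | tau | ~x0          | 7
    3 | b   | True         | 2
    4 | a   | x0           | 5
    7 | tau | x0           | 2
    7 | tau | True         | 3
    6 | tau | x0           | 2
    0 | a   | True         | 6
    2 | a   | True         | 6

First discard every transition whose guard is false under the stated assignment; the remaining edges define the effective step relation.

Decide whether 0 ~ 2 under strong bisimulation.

Bisimulation quotient by refinement:
  round 0: {{0,1,2,3,4,5,6,7}}
  round 1: {{0,2},{1,6,7},{3},{4,5}}
  round 2: {{0,2},{1},{3},{4,5},{6},{7}}
6 equivalence class(es) (converged in 3)
class of 0: {0,2}; class of 2: {0,2}

Answer: BISIMILAR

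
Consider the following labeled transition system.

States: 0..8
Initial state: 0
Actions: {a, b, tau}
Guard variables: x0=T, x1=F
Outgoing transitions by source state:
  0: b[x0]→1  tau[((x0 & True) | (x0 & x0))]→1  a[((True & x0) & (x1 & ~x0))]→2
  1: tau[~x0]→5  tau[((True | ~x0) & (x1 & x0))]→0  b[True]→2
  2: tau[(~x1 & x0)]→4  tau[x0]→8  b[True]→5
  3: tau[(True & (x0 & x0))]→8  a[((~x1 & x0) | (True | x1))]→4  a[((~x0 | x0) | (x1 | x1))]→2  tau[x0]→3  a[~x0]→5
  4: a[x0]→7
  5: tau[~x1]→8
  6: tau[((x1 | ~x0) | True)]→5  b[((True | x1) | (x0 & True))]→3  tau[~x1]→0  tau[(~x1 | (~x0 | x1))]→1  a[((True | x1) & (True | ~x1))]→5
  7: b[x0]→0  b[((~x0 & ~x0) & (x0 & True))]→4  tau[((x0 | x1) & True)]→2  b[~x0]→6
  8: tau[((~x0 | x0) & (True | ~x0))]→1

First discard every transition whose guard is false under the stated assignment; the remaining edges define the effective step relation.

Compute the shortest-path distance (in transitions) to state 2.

Answer: 2

Working:
Breadth-first toward 2:
  depth 0: {0}
  depth 1: {1}
  depth 2: {2}
2 enters at depth 2; path b·b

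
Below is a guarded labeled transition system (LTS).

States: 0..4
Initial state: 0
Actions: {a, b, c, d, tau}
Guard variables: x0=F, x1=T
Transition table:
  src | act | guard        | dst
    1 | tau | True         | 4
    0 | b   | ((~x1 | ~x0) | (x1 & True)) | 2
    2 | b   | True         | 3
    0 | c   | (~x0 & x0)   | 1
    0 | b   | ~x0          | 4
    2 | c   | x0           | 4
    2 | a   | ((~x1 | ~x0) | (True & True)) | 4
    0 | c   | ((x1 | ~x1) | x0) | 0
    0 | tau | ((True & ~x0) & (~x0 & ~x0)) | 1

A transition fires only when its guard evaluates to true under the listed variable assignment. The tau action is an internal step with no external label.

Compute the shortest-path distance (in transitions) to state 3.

Breadth-first toward 3:
  depth 0: {0}
  depth 1: {1,2,4}
  depth 2: {3}
first hit 3 at d=2 via b·b

Answer: 2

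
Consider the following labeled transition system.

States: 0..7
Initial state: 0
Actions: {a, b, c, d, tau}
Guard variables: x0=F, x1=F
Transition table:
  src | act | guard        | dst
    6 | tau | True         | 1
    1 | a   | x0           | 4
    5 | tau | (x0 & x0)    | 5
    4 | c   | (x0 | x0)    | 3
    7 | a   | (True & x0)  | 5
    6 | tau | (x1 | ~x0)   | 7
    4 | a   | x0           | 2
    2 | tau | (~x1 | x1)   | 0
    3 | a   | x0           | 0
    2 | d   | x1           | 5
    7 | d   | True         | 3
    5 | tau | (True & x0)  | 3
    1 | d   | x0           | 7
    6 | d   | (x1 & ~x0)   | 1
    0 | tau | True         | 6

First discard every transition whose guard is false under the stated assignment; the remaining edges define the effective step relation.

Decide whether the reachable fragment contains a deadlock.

Answer: DEADLOCK at state 1

Working:
Reachable = {0,1,3,6,7}
  0: tau→6  [1 exit(s)]
  1: ∅  [STUCK]
  3: ∅  [STUCK]
  6: tau→1  tau→7  [2 exit(s)]
  7: d→3  [1 exit(s)]
Path to 1: tau·tau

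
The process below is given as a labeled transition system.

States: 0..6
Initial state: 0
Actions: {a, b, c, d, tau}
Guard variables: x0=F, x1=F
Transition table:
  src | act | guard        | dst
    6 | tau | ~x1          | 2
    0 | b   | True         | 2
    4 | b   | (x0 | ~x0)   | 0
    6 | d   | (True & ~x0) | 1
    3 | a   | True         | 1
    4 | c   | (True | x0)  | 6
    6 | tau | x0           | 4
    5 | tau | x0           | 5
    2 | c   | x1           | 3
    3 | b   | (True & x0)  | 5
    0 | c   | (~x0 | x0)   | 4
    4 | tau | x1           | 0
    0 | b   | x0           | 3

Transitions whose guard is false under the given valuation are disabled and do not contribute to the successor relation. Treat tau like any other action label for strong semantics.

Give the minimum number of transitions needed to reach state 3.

Breadth-first toward 3:
  L0 = {0}
  L1 = {2,4}
  L2 = {6}
  L3 = {1}
3 never appears.

Answer: UNREACHABLE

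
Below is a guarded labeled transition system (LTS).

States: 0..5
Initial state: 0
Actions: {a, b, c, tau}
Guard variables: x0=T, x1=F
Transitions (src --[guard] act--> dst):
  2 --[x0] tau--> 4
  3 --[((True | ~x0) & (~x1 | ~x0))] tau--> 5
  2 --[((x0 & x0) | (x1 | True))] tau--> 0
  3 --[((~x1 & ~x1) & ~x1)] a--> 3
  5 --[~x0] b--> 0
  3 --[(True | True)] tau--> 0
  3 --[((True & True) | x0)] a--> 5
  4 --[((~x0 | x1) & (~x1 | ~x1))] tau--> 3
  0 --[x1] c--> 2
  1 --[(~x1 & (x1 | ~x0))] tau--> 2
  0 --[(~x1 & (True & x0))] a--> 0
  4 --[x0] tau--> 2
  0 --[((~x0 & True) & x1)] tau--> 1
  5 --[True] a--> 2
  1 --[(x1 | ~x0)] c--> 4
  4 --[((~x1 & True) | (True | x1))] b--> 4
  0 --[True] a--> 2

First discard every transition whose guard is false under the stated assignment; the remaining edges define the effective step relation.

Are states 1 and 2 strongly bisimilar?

Answer: NOT BISIMILAR

Analysis:
Compute ~ classes (split until stable):
  P[0] = {{0,1,2,3,4,5}}
  P[1] = {{0,5},{1},{2},{3},{4}}
  P[2] = {{0},{1},{2},{3},{4},{5}}
stable after 3 split(s): 6 block(s)
[1]={1}  [2]={2}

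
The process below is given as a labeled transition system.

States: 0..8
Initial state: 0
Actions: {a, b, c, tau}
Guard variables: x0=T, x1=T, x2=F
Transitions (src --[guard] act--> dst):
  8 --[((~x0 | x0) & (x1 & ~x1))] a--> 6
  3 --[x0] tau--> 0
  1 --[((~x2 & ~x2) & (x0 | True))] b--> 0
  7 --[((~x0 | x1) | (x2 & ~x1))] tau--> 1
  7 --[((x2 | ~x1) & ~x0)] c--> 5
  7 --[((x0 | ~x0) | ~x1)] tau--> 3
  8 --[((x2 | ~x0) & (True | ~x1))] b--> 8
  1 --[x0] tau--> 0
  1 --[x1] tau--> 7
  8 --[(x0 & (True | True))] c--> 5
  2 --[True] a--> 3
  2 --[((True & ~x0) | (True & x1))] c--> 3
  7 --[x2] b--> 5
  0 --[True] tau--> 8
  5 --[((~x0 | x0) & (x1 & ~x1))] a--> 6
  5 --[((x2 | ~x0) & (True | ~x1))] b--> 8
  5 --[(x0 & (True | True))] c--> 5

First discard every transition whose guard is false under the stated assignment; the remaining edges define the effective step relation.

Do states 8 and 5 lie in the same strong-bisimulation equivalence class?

Refine partition for ~:
  round 0: {{0,1,2,3,4,5,6,7,8}}
  round 1: {{0,3,7},{1},{2},{4,6},{5,8}}
  round 2: {{0},{1},{2},{3},{4,6},{5,8},{7}}
Fixed point at round 3; 7 class(es).
class of 8: {5,8}; class of 5: {5,8}

Answer: BISIMILAR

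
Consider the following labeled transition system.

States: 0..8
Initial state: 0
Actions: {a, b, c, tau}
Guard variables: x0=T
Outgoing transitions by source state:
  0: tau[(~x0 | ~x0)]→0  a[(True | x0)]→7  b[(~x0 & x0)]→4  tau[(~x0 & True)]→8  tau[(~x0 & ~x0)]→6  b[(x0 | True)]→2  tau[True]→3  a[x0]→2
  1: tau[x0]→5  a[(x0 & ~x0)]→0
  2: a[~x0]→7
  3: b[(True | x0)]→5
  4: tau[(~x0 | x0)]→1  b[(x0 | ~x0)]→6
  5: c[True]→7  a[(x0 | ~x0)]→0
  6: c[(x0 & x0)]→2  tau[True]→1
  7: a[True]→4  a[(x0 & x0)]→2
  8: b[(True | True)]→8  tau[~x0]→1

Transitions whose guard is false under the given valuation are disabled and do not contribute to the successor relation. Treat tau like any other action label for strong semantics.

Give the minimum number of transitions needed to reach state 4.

Answer: 2

Working:
Layered search for 4:
  L0 = {0}
  L1 = {2,3,7}
  L2 = {4,5}
first hit 4 at d=2 via a·a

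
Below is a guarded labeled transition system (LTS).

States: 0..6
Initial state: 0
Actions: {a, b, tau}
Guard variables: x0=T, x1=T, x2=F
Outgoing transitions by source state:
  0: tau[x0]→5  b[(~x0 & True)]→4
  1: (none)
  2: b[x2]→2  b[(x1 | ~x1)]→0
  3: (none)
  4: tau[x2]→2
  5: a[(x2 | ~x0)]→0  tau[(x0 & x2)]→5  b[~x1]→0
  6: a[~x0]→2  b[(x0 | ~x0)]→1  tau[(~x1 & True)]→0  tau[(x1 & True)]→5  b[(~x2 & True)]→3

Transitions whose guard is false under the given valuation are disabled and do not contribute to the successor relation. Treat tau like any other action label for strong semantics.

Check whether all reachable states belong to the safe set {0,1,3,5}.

Answer: INVARIANT HOLDS

Analysis:
Safe = {0,1,3,5}
Reachable = {0,5}
  0: ✓
  5: ✓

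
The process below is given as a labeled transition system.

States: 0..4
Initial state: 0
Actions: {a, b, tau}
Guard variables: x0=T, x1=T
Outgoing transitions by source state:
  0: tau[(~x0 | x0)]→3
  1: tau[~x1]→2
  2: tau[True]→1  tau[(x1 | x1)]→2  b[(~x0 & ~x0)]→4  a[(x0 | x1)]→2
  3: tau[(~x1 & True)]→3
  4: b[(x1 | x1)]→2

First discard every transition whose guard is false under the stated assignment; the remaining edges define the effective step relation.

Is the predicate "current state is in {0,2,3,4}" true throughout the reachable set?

Inv-set: {0,2,3,4}
R = {0,3}
  0: ok
  3: ok

Answer: INVARIANT HOLDS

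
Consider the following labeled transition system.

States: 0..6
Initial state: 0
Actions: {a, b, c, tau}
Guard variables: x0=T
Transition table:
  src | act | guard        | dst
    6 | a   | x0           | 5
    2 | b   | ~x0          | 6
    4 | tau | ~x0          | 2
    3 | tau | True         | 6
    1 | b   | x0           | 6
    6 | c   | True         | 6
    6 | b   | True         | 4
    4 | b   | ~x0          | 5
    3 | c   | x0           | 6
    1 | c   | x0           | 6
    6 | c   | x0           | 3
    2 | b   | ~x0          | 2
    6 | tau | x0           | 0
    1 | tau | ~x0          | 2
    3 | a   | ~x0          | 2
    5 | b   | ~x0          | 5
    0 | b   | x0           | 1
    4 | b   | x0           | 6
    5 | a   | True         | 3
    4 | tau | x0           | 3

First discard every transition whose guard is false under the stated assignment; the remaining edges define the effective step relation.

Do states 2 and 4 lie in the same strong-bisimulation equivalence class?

Bisimulation quotient by refinement:
  π0 = {{0,1,2,3,4,5,6}}
  π1 = {{0},{1},{2},{3},{4},{5},{6}}
7 equivalence class(es) (converged in 2)
2∈{2}, 4∈{4}

Answer: NOT BISIMILAR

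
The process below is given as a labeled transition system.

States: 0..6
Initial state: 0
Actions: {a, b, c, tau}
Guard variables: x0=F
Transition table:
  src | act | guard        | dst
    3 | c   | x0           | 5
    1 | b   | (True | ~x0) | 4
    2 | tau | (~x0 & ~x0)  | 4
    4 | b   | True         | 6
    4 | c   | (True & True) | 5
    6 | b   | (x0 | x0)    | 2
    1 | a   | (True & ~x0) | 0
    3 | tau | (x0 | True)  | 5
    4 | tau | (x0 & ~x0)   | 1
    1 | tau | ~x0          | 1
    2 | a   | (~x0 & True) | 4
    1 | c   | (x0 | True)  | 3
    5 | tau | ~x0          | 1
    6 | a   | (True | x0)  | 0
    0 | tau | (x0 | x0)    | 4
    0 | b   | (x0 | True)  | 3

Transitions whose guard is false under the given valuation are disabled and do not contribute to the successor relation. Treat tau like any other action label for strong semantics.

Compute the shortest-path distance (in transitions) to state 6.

Answer: 5

Working:
BFS to 6:
  depth 0: {0}
  depth 1: {3}
  depth 2: {5}
  depth 3: {1}
  depth 4: {4}
  depth 5: {6}
first hit 6 at d=5 via b·tau·tau·b·b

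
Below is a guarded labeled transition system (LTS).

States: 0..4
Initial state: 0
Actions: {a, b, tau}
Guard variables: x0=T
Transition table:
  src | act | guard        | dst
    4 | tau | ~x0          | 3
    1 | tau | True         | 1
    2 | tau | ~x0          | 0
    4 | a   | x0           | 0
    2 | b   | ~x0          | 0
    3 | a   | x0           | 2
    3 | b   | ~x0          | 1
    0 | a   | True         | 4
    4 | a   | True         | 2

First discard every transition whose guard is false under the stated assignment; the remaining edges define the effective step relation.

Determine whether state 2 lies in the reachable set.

5 transition(s) survive guard evaluation.
L0 = {0}
L1 = {4}  now seen {0,4}
L2 = {2}  now seen {0,2,4}
Reachable = {0,2,4}
witness 2: a·a

Answer: REACHABLE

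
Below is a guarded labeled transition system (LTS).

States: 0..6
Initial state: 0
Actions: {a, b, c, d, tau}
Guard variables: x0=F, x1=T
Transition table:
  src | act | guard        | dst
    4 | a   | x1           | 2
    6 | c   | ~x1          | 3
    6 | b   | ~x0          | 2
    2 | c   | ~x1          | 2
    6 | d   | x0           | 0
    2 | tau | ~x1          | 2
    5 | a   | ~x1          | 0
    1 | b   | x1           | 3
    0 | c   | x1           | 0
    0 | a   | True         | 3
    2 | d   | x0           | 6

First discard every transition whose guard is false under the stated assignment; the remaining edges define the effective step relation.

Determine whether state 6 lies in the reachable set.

5 transition(s) survive guard evaluation.
L0 = {0}
L1 = {3}  total {0,3}
R = {0,3}

Answer: UNREACHABLE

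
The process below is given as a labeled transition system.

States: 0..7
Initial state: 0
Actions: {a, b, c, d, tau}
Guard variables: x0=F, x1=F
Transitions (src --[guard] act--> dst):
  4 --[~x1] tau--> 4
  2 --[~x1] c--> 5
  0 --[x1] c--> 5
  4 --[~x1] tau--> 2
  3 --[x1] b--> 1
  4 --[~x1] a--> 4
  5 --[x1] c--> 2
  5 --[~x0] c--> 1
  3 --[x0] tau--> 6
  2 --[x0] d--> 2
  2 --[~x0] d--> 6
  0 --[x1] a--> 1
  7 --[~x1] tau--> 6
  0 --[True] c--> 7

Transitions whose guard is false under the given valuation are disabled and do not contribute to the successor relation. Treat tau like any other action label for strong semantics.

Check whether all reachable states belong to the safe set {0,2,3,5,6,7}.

Allowed set {0,2,3,5,6,7}
Reachable = {0,6,7}
  0: ✓
  6: ✓
  7: ✓

Answer: INVARIANT HOLDS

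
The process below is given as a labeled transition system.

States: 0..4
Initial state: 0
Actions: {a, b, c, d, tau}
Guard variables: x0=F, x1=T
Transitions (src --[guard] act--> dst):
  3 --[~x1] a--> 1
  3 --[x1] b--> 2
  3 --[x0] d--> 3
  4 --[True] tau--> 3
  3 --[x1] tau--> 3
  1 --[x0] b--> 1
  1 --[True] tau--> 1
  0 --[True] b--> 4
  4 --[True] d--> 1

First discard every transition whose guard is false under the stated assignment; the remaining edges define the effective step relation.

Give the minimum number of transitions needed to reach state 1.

Layered search for 1:
  Layer 0: {0}
  Layer 1: {4}
  Layer 2: {1,3}
first hit 1 at d=2 via b·d

Answer: 2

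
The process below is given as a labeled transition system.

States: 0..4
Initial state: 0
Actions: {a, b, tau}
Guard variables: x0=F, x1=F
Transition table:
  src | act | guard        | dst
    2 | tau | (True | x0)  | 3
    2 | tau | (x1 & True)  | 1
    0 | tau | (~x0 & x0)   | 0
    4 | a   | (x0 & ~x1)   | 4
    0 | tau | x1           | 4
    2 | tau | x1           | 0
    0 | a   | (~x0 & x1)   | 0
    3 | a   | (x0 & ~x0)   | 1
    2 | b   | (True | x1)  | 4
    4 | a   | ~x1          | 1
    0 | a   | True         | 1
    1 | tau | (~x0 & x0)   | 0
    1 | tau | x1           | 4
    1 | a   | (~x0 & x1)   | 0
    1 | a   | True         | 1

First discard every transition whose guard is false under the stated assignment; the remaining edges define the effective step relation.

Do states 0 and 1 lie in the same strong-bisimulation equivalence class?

Answer: BISIMILAR

Working:
Compute ~ classes (split until stable):
  P[0] = {{0,1,2,3,4}}
  P[1] = {{0,1,4},{2},{3}}
stable after 2 split(s): 3 block(s)
[0]={0,1,4}  [1]={0,1,4}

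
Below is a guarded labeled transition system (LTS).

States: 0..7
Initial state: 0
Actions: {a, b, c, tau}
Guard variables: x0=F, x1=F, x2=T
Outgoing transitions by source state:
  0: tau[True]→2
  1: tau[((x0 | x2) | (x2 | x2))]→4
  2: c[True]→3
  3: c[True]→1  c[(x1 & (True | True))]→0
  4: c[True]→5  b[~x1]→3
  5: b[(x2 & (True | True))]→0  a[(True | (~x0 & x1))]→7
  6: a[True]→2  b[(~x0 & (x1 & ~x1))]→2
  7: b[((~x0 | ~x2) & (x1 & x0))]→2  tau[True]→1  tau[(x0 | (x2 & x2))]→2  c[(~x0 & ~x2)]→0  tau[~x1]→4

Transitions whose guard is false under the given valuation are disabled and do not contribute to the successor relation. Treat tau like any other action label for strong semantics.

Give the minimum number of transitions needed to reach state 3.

Layered search for 3:
  L0 = {0}
  L1 = {2}
  L2 = {3}
depth(3)=2, e.g. tau·c

Answer: 2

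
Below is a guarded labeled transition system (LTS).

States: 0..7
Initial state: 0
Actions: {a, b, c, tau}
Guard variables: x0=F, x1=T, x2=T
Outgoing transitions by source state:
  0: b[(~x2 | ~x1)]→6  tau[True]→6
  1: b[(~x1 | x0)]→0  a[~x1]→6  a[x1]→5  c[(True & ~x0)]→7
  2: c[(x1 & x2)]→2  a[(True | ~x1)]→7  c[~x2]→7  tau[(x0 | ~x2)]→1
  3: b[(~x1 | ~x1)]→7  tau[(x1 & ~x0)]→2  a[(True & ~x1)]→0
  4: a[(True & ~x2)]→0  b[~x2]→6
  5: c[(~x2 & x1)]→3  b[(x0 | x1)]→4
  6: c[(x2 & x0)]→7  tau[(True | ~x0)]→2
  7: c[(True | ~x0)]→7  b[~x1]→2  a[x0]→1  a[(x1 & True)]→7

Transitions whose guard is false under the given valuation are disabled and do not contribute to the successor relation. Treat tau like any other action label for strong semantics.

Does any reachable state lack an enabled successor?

Reach set: {0,2,6,7}
  0: tau→6  [1 out]
  2: a→7  c→2  [2 out]
  6: tau→2  [1 out]
  7: a→7  c→7  [2 out]

Answer: DEADLOCK-FREE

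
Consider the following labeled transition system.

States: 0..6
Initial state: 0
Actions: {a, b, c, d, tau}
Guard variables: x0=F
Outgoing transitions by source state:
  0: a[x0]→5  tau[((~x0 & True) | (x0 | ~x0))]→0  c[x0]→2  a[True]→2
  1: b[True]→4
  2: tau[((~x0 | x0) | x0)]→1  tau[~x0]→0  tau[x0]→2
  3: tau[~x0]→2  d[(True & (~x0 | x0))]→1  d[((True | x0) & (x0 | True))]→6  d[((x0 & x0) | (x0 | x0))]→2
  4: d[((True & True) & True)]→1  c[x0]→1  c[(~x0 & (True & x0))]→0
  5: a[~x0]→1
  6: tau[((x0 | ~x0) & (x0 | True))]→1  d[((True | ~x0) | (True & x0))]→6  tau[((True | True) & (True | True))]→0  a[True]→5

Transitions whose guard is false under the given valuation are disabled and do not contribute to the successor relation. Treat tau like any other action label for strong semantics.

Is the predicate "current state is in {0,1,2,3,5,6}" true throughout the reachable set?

Answer: INVARIANT VIOLATED at state 4

Trace:
Safe = {0,1,2,3,5,6}
Reach set: {0,1,2,4}
  0: ok
  1: ok
  2: ok
  4: VIOLATES
witness against invariant: a·tau·b → 4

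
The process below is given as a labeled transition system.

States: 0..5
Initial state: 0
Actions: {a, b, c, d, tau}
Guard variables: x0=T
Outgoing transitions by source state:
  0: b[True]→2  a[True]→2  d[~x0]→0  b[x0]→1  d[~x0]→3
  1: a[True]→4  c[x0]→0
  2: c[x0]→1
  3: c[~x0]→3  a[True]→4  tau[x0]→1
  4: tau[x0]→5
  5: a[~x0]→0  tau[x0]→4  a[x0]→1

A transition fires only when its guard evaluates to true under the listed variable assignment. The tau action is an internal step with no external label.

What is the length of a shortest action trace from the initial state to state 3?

Answer: UNREACHABLE

Working:
BFS to 3:
  Layer 0: {0}
  Layer 1: {1,2}
  Layer 2: {4}
  Layer 3: {5}
3 never appears.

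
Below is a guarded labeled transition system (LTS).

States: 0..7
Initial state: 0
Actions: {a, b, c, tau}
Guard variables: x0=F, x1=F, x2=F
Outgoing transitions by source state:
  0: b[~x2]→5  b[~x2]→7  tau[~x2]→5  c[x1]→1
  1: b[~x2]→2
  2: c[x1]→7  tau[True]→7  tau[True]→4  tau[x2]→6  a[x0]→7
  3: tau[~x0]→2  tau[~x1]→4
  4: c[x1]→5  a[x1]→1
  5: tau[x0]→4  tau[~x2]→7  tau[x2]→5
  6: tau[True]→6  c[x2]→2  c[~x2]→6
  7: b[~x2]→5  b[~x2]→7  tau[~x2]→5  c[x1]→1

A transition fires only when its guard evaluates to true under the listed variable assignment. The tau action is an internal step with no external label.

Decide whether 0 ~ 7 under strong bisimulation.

Refine partition for ~:
  round 0: {{0,1,2,3,4,5,6,7}}
  round 1: {{0,7},{1},{2,3,5},{4},{6}}
  round 2: {{0,7},{1},{2},{3},{4},{5},{6}}
Fixed point at round 3; 7 class(es).
[0]={0,7}  [7]={0,7}

Answer: BISIMILAR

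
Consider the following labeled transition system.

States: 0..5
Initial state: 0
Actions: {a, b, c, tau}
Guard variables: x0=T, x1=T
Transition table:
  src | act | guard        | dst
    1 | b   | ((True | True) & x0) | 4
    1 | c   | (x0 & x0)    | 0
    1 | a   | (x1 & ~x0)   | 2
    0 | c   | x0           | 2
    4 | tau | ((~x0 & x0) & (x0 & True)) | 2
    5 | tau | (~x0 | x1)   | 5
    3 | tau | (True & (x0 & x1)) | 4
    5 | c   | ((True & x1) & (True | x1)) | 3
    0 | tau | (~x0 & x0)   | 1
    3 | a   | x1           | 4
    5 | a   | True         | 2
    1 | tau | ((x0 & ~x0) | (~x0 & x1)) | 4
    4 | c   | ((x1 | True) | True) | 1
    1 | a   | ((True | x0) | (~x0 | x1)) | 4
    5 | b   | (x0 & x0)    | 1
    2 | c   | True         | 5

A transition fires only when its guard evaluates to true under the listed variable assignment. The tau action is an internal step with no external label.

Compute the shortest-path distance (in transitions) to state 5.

Answer: 2

Working:
BFS to 5:
  Layer 0: {0}
  Layer 1: {2}
  Layer 2: {5}
5 enters at depth 2; path c·c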